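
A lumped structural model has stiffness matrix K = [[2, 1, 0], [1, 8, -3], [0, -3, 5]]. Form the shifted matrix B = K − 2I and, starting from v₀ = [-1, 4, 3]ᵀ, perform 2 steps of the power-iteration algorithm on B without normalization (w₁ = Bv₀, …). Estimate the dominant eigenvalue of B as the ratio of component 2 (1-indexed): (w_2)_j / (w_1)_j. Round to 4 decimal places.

B = K − 2I has rows (0, 1, 0); (1, 6, -3); (0, -3, 3)
w1 = Bv₀ = (0·(-1) + 1·4 + 0·3; 1·(-1) + 6·4 + (-3)·3; 0·(-1) + (-3)·4 + 3·3) = (4, 14, -3)
w2 = Bw1 = (0·4 + 1·14 + 0·(-3); 1·4 + 6·14 + (-3)·(-3); 0·4 + (-3)·14 + 3·(-3)) = (14, 97, -51)
Ratio: 97/14 = 6.9286

μ ≈ 6.9286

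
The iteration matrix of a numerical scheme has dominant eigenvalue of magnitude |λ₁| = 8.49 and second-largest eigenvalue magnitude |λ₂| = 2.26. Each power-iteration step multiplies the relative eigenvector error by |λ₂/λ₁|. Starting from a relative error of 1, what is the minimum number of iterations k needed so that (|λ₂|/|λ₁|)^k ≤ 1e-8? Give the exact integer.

14

|λ₂/λ₁| = 2.26/8.49 = 0.26620
Need k ≥ ln(1e-8) / ln(0.26620) = -18.4207 / -1.3235 ≈ 13.918
Smallest integer k satisfying the bound: 14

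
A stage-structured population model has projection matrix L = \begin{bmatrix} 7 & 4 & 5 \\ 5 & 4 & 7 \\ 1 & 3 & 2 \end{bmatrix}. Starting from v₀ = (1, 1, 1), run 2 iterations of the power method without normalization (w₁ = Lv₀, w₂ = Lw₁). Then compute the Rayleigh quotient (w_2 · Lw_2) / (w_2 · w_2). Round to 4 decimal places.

w1 = Lv₀ = (16, 16, 6)
w2 = Lw1 = (206, 186, 76)
Lw2 = (2566, 2306, 916)
w2·Lw2 = 206·2566 + 186·2306 + 76·916 = 1027128; w2·w2 = 206·206 + 186·186 + 76·76 = 82808
λ ≈ 1027128/82808 = 12.4037

λ ≈ 12.4037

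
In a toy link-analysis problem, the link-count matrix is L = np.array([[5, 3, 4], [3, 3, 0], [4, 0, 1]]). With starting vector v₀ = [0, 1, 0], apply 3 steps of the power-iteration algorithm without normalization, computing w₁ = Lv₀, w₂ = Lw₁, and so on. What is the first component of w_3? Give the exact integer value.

w1 = Lv₀ = (5·0 + 3·1 + 4·0; 3·0 + 3·1 + 0·0; 4·0 + 0·1 + 1·0) = (3, 3, 0)
w2 = Lw1 = (5·3 + 3·3 + 4·0; 3·3 + 3·3 + 0·0; 4·3 + 0·3 + 1·0) = (24, 18, 12)
w3 = Lw2 = (222, 126, 108)
The requested component of w3 is 222.

222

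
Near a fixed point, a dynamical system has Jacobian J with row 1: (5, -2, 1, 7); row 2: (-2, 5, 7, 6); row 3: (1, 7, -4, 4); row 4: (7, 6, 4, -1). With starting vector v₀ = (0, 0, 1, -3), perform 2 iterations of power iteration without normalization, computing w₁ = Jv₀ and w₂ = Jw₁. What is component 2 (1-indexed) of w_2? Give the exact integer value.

w1 = Jv₀ = (5·0 + (-2)·0 + 1·1 + 7·(-3); (-2)·0 + 5·0 + 7·1 + 6·(-3); 1·0 + 7·0 + (-4)·1 + 4·(-3); 7·0 + 6·0 + 4·1 + (-1)·(-3)) = (-20, -11, -16, 7)
w2 = Jw1 = (5·(-20) + (-2)·(-11) + 1·(-16) + 7·7; (-2)·(-20) + 5·(-11) + 7·(-16) + 6·7; 1·(-20) + 7·(-11) + (-4)·(-16) + 4·7; 7·(-20) + 6·(-11) + 4·(-16) + (-1)·7) = (-45, -85, -5, -277)
The requested component of w2 is -85.

-85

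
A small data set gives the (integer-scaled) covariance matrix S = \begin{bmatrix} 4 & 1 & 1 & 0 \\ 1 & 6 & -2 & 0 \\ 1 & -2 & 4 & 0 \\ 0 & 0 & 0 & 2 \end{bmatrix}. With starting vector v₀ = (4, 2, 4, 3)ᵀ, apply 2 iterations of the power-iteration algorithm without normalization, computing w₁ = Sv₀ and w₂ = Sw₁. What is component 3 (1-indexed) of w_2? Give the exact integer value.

w1 = Sv₀ = (4·4 + 1·2 + 1·4 + 0·3; 1·4 + 6·2 + (-2)·4 + 0·3; 1·4 + (-2)·2 + 4·4 + 0·3; 0·4 + 0·2 + 0·4 + 2·3) = (22, 8, 16, 6)
w2 = Sw1 = (4·22 + 1·8 + 1·16 + 0·6; 1·22 + 6·8 + (-2)·16 + 0·6; 1·22 + (-2)·8 + 4·16 + 0·6; 0·22 + 0·8 + 0·16 + 2·6) = (112, 38, 70, 12)
The requested component of w2 is 70.

70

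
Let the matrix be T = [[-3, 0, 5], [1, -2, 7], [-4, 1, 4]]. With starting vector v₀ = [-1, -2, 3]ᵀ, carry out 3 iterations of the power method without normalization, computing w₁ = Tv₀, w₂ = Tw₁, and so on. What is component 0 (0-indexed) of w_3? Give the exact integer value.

w1 = Tv₀ = (18, 24, 14)
w2 = Tw1 = (16, 68, 8)
w3 = Tw2 = (-8, -64, 36)
The requested component of w3 is -8.

-8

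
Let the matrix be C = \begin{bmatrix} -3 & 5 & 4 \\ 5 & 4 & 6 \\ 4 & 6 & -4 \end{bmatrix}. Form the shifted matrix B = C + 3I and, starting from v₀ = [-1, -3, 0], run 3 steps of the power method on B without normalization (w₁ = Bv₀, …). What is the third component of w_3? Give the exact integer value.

-3012

B = C + 3I has rows (0, 5, 4); (5, 7, 6); (4, 6, -1)
w1 = Bv₀ = (0·(-1) + 5·(-3) + 4·0; 5·(-1) + 7·(-3) + 6·0; 4·(-1) + 6·(-3) + (-1)·0) = (-15, -26, -22)
w2 = Bw1 = (0·(-15) + 5·(-26) + 4·(-22); 5·(-15) + 7·(-26) + 6·(-22); 4·(-15) + 6·(-26) + (-1)·(-22)) = (-218, -389, -194)
w3 = Bw2 = (-2721, -4977, -3012)
Requested component of w3: -3012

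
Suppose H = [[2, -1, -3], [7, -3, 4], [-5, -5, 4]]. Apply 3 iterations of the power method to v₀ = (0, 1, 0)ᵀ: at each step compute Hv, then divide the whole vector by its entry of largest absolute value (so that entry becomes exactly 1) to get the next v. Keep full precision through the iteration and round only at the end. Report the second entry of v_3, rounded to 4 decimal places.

1.0000

Hv0 = (-1.00000, -3.00000, -5.00000); divide by -5.00000 → v1 = (0.20000, 0.60000, 1.00000)
Hv1 = (-3.20000, 3.60000, 0.00000); divide by 3.60000 → v2 = (-0.88889, 1.00000, 0.00000)
Hv2 = (-2.77778, -9.22222, -0.55556); divide by -9.22222 → v3 = (0.30120, 1.00000, 0.06024)
Requested entry of v3: 166/166 = 1.0000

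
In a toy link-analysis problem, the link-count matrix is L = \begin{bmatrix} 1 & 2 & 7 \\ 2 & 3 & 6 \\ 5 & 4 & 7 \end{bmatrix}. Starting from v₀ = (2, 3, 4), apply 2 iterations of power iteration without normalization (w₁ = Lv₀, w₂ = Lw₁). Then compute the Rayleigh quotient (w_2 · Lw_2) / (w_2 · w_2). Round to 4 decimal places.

λ ≈ 13.3049

w1 = Lv₀ = (36, 37, 50)
w2 = Lw1 = (460, 483, 678)
Lw2 = (6172, 6437, 8978)
w2·Lw2 = 460·6172 + 483·6437 + 678·8978 = 12035275; w2·w2 = 460·460 + 483·483 + 678·678 = 904573
λ ≈ 12035275/904573 = 13.3049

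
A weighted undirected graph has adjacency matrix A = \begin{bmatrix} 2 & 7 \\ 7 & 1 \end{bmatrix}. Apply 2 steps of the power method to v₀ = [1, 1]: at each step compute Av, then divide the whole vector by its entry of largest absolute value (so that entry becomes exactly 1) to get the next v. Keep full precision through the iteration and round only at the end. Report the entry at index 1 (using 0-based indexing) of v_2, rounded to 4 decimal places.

Av0 = (9.00000, 8.00000); divide by 9.00000 → v1 = (1.00000, 0.88889)
Av1 = (8.22222, 7.88889); divide by 8.22222 → v2 = (1.00000, 0.95946)
Requested entry of v2: 71/74 = 0.9595

0.9595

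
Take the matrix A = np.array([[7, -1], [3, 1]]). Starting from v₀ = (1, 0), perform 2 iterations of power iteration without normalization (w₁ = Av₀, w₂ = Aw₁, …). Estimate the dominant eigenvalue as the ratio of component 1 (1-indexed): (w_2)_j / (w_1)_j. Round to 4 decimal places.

λ ≈ 6.5714

w1 = Av₀ = (7·1 + (-1)·0; 3·1 + 1·0) = (7, 3)
w2 = Aw1 = (7·7 + (-1)·3; 3·7 + 1·3) = (46, 24)
Ratio at component: 46 / 7 = 6.5714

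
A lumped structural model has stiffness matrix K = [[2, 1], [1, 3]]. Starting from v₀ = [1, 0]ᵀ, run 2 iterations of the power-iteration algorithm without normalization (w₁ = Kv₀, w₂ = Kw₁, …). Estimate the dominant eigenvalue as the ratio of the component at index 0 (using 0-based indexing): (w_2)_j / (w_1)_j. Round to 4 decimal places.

w1 = Kv₀ = (2·1 + 1·0; 1·1 + 3·0) = (2, 1)
w2 = Kw1 = (2·2 + 1·1; 1·2 + 3·1) = (5, 5)
Ratio at component: 5 / 2 = 2.5000

2.5000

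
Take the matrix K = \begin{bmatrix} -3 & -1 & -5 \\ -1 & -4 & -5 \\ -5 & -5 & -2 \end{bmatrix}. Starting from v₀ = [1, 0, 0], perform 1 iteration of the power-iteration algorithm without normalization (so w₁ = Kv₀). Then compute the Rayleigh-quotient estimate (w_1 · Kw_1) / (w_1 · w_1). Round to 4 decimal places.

w1 = Kv₀ = ((-3)·1 + (-1)·0 + (-5)·0; (-1)·1 + (-4)·0 + (-5)·0; (-5)·1 + (-5)·0 + (-2)·0) = (-3, -1, -5)
Kw1 = (35, 32, 30)
w1·Kw1 = (-3)·35 + (-1)·32 + (-5)·30 = -287; w1·w1 = (-3)·(-3) + (-1)·(-1) + (-5)·(-5) = 35
λ ≈ -287/35 = -8.2000

-8.2000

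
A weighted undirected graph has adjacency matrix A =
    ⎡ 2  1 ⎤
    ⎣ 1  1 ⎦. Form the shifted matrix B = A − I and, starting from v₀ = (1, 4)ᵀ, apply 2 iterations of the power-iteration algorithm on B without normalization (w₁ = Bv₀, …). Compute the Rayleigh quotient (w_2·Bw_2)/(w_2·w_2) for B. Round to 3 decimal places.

μ ≈ 1.574

B = A − I has rows (1, 1); (1, 0)
w1 = Bv₀ = (1·1 + 1·4; 1·1 + 0·4) = (5, 1)
w2 = Bw1 = (1·5 + 1·1; 1·5 + 0·1) = (6, 5)
Bw2 = (11, 6)
w2·Bw2 = 96; w2·w2 = 61; μ ≈ 96/61 = 1.574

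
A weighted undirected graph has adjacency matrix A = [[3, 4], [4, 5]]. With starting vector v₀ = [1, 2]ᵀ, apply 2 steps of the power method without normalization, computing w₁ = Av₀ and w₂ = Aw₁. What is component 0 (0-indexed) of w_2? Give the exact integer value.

89

w1 = Av₀ = (11, 14)
w2 = Aw1 = (89, 114)
The requested component of w2 is 89.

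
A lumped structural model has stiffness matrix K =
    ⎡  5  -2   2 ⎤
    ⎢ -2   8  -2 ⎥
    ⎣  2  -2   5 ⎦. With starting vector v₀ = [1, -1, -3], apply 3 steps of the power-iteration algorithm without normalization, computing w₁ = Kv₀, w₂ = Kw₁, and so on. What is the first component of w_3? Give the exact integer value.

w1 = Kv₀ = (5·1 + (-2)·(-1) + 2·(-3); (-2)·1 + 8·(-1) + (-2)·(-3); 2·1 + (-2)·(-1) + 5·(-3)) = (1, -4, -11)
w2 = Kw1 = (5·1 + (-2)·(-4) + 2·(-11); (-2)·1 + 8·(-4) + (-2)·(-11); 2·1 + (-2)·(-4) + 5·(-11)) = (-9, -12, -45)
w3 = Kw2 = (-111, 12, -219)
The requested component of w3 is -111.

-111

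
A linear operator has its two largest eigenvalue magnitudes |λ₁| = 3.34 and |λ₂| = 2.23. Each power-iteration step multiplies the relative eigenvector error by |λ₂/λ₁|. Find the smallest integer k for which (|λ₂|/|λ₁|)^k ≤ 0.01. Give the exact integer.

|λ₂/λ₁| = 2.23/3.34 = 0.66766
Need k ≥ ln(0.01) / ln(0.66766) = -4.6052 / -0.4040 ≈ 11.400
Smallest integer k satisfying the bound: 12

12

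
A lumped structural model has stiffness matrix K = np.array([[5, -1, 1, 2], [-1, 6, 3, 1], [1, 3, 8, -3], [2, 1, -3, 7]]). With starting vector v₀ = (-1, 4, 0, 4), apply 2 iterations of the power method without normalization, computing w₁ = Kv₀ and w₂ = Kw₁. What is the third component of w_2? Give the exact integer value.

w1 = Kv₀ = (-1, 29, -1, 30)
w2 = Kw1 = (25, 202, -12, 240)
The requested component of w2 is -12.

-12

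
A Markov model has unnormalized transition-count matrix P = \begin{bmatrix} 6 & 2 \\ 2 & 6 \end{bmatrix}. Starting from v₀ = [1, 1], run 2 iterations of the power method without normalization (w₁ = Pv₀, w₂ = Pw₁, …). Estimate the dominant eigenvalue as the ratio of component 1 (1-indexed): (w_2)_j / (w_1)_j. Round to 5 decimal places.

w1 = Pv₀ = (6·1 + 2·1; 2·1 + 6·1) = (8, 8)
w2 = Pw1 = (6·8 + 2·8; 2·8 + 6·8) = (64, 64)
Ratio at component: 64 / 8 = 8.00000

8.00000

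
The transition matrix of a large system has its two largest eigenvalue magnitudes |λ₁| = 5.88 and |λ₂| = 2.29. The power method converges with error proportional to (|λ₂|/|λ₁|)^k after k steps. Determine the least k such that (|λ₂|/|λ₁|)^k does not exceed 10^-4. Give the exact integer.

|λ₂/λ₁| = 2.29/5.88 = 0.38946
Need k ≥ ln(10^-4) / ln(0.38946) = -9.2103 / -0.9430 ≈ 9.767
Smallest integer k satisfying the bound: 10

10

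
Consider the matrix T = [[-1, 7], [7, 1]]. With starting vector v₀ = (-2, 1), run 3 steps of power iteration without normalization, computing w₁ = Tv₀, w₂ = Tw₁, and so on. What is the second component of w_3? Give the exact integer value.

w1 = Tv₀ = ((-1)·(-2) + 7·1; 7·(-2) + 1·1) = (9, -13)
w2 = Tw1 = ((-1)·9 + 7·(-13); 7·9 + 1·(-13)) = (-100, 50)
w3 = Tw2 = (450, -650)
The requested component of w3 is -650.

-650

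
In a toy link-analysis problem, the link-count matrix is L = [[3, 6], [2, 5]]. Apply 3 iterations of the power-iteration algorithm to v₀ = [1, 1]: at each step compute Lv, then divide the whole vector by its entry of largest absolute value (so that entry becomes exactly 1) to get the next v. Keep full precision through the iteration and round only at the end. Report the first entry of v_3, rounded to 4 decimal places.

Lv0 = (9.00000, 7.00000); divide by 9.00000 → v1 = (1.00000, 0.77778)
Lv1 = (7.66667, 5.88889); divide by 7.66667 → v2 = (1.00000, 0.76812)
Lv2 = (7.60870, 5.84058); divide by 7.60870 → v3 = (1.00000, 0.76762)
Requested entry of v3: 525/525 = 1.0000

1.0000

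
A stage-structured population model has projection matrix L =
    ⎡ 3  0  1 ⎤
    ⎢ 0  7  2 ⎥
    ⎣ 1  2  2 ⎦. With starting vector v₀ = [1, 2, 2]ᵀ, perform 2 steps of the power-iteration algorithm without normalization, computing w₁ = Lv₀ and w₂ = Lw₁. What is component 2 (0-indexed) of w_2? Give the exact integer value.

59

w1 = Lv₀ = (3·1 + 0·2 + 1·2; 0·1 + 7·2 + 2·2; 1·1 + 2·2 + 2·2) = (5, 18, 9)
w2 = Lw1 = (3·5 + 0·18 + 1·9; 0·5 + 7·18 + 2·9; 1·5 + 2·18 + 2·9) = (24, 144, 59)
The requested component of w2 is 59.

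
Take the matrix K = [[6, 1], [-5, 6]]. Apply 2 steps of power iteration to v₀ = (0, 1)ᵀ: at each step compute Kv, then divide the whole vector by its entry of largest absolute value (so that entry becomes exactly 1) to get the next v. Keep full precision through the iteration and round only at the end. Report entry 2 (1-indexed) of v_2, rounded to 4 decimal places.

1.0000

Kv0 = (1.00000, 6.00000); divide by 6.00000 → v1 = (0.16667, 1.00000)
Kv1 = (2.00000, 5.16667); divide by 5.16667 → v2 = (0.38710, 1.00000)
Requested entry of v2: 31/31 = 1.0000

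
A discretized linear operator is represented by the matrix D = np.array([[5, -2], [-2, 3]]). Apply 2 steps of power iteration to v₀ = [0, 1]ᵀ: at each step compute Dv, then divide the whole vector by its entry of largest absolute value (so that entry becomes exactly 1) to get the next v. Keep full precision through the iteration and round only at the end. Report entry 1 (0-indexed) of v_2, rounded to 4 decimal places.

Dv0 = (-2.00000, 3.00000); divide by 3.00000 → v1 = (-0.66667, 1.00000)
Dv1 = (-5.33333, 4.33333); divide by -5.33333 → v2 = (1.00000, -0.81250)
Requested entry of v2: 13/-16 = -0.8125

-0.8125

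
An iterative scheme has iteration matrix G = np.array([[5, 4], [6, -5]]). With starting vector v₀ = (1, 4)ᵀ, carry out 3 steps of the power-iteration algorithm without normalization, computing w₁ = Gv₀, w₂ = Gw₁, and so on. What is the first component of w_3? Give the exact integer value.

w1 = Gv₀ = (5·1 + 4·4; 6·1 + (-5)·4) = (21, -14)
w2 = Gw1 = (5·21 + 4·(-14); 6·21 + (-5)·(-14)) = (49, 196)
w3 = Gw2 = (1029, -686)
The requested component of w3 is 1029.

1029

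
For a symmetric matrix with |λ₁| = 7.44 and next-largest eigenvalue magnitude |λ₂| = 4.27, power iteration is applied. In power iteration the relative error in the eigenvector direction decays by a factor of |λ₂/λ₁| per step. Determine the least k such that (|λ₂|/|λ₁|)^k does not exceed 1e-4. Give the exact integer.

|λ₂/λ₁| = 4.27/7.44 = 0.57392
Need k ≥ ln(1e-4) / ln(0.57392) = -9.2103 / -0.5553 ≈ 16.588
Smallest integer k satisfying the bound: 17

17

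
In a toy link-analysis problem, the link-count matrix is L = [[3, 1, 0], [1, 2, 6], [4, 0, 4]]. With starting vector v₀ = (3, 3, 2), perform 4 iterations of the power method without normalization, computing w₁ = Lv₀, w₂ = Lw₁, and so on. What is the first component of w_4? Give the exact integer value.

2208

w1 = Lv₀ = (3·3 + 1·3 + 0·2; 1·3 + 2·3 + 6·2; 4·3 + 0·3 + 4·2) = (12, 21, 20)
w2 = Lw1 = (3·12 + 1·21 + 0·20; 1·12 + 2·21 + 6·20; 4·12 + 0·21 + 4·20) = (57, 174, 128)
w3 = Lw2 = (345, 1173, 740)
w4 = Lw3 = (2208, 7131, 4340)
The requested component of w4 is 2208.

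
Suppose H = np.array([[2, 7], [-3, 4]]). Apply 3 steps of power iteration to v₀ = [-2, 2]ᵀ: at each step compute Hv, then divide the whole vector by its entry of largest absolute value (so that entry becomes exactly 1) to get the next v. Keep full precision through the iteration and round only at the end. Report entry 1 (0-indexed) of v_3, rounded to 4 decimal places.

Hv0 = (10.00000, 14.00000); divide by 14.00000 → v1 = (0.71429, 1.00000)
Hv1 = (8.42857, 1.85714); divide by 8.42857 → v2 = (1.00000, 0.22034)
Hv2 = (3.54237, -2.11864); divide by 3.54237 → v3 = (1.00000, -0.59809)
Requested entry of v3: -250/418 = -0.5981

-0.5981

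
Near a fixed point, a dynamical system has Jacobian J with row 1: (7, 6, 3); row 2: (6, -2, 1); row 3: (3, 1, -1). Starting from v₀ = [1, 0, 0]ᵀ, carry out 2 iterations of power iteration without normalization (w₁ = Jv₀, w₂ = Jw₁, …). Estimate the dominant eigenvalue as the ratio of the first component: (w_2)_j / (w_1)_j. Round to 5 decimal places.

w1 = Jv₀ = (7·1 + 6·0 + 3·0; 6·1 + (-2)·0 + 1·0; 3·1 + 1·0 + (-1)·0) = (7, 6, 3)
w2 = Jw1 = (7·7 + 6·6 + 3·3; 6·7 + (-2)·6 + 1·3; 3·7 + 1·6 + (-1)·3) = (94, 33, 24)
Ratio at component: 94 / 7 = 13.42857

λ ≈ 13.42857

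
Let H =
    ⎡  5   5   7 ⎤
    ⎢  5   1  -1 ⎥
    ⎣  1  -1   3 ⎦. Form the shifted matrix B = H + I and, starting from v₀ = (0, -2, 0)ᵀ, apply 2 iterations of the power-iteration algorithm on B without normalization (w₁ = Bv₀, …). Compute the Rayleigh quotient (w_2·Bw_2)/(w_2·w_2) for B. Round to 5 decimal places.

9.06231

B = H + I has rows (6, 5, 7); (5, 2, -1); (1, -1, 4)
w1 = Bv₀ = (-10, -4, 2)
w2 = Bw1 = (-66, -60, 2)
Bw2 = (-682, -452, 2)
w2·Bw2 = 72136; w2·w2 = 7960; μ ≈ 72136/7960 = 9.06231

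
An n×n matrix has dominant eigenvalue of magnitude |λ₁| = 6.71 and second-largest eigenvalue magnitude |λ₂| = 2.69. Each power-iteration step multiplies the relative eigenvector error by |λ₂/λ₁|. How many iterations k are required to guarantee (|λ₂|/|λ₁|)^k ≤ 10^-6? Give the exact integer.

16

|λ₂/λ₁| = 2.69/6.71 = 0.40089
Need k ≥ ln(10^-6) / ln(0.40089) = -13.8155 / -0.9141 ≈ 15.114
Smallest integer k satisfying the bound: 16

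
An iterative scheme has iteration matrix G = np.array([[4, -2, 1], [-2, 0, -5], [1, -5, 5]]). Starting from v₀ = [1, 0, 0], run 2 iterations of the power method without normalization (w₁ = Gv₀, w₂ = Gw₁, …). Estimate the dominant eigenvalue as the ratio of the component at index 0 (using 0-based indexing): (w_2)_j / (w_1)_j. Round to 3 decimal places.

λ ≈ 5.250

w1 = Gv₀ = (4, -2, 1)
w2 = Gw1 = (21, -13, 19)
Ratio at component: 21 / 4 = 5.250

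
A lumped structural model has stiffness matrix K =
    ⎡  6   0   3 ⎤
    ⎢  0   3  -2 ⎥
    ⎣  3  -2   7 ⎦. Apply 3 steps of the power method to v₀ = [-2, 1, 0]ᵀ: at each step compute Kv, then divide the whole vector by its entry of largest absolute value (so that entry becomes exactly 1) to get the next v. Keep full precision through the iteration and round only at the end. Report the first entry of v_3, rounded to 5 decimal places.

0.84961

Kv0 = (-12.000000, 3.000000, -8.000000); divide by -12.000000 → v1 = (1.000000, -0.250000, 0.666667)
Kv1 = (8.000000, -2.083333, 8.166667); divide by 8.166667 → v2 = (0.979592, -0.255102, 1.000000)
Kv2 = (8.877551, -2.765306, 10.448980); divide by 10.448980 → v3 = (0.849609, -0.264648, 1.000000)
Requested entry of v3: -870/-1024 = 0.84961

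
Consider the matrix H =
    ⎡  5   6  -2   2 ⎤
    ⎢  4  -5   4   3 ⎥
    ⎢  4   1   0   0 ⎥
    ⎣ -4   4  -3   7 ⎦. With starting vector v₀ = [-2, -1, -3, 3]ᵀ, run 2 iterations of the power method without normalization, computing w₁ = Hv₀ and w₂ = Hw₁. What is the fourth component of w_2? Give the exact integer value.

257

w1 = Hv₀ = (5·(-2) + 6·(-1) + (-2)·(-3) + 2·3; 4·(-2) + (-5)·(-1) + 4·(-3) + 3·3; 4·(-2) + 1·(-1) + 0·(-3) + 0·3; (-4)·(-2) + 4·(-1) + (-3)·(-3) + 7·3) = (-4, -6, -9, 34)
w2 = Hw1 = (5·(-4) + 6·(-6) + (-2)·(-9) + 2·34; 4·(-4) + (-5)·(-6) + 4·(-9) + 3·34; 4·(-4) + 1·(-6) + 0·(-9) + 0·34; (-4)·(-4) + 4·(-6) + (-3)·(-9) + 7·34) = (30, 80, -22, 257)
The requested component of w2 is 257.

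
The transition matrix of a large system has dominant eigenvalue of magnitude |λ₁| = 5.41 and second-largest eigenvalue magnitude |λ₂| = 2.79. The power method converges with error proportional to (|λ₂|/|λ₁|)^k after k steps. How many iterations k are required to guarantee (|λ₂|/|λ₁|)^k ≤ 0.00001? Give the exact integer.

|λ₂/λ₁| = 2.79/5.41 = 0.51571
Need k ≥ ln(0.00001) / ln(0.51571) = -11.5129 / -0.6622 ≈ 17.386
Smallest integer k satisfying the bound: 18

18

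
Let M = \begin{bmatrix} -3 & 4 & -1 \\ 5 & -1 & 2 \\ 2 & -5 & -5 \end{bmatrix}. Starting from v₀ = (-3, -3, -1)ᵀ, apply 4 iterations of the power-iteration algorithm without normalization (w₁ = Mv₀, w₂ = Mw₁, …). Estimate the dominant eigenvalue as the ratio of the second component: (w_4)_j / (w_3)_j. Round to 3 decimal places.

w1 = Mv₀ = ((-3)·(-3) + 4·(-3) + (-1)·(-1); 5·(-3) + (-1)·(-3) + 2·(-1); 2·(-3) + (-5)·(-3) + (-5)·(-1)) = (-2, -14, 14)
w2 = Mw1 = ((-3)·(-2) + 4·(-14) + (-1)·14; 5·(-2) + (-1)·(-14) + 2·14; 2·(-2) + (-5)·(-14) + (-5)·14) = (-64, 32, -4)
w3 = Mw2 = (324, -360, -268)
w4 = Mw3 = (-2144, 1444, 3788)
Ratio at component: 1444 / -360 = -4.011

-4.011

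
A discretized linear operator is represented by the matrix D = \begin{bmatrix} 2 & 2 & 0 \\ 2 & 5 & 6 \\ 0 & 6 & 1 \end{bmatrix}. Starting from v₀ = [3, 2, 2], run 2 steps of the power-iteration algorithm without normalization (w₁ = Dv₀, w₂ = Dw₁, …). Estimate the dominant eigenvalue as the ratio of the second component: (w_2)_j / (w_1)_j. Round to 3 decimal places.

8.714

w1 = Dv₀ = (10, 28, 14)
w2 = Dw1 = (76, 244, 182)
Ratio at component: 244 / 28 = 8.714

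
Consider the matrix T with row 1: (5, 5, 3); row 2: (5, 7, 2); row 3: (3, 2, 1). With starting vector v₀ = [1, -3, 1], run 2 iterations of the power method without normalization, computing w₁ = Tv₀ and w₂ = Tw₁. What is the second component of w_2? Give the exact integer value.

-137

w1 = Tv₀ = (5·1 + 5·(-3) + 3·1; 5·1 + 7·(-3) + 2·1; 3·1 + 2·(-3) + 1·1) = (-7, -14, -2)
w2 = Tw1 = (5·(-7) + 5·(-14) + 3·(-2); 5·(-7) + 7·(-14) + 2·(-2); 3·(-7) + 2·(-14) + 1·(-2)) = (-111, -137, -51)
The requested component of w2 is -137.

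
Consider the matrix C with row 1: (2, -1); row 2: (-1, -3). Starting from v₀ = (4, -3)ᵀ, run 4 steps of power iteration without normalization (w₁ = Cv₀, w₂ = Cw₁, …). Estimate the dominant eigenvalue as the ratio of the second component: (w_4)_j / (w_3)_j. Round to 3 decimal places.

w1 = Cv₀ = (2·4 + (-1)·(-3); (-1)·4 + (-3)·(-3)) = (11, 5)
w2 = Cw1 = (2·11 + (-1)·5; (-1)·11 + (-3)·5) = (17, -26)
w3 = Cw2 = (60, 61)
w4 = Cw3 = (59, -243)
Ratio at component: -243 / 61 = -3.984

-3.984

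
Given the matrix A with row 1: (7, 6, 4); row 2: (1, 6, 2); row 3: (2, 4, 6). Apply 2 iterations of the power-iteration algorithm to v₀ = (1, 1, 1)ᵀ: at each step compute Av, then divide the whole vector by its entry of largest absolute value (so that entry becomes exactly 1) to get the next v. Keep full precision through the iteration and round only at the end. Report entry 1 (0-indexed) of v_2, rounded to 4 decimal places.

0.4299

Av0 = (17.00000, 9.00000, 12.00000); divide by 17.00000 → v1 = (1.00000, 0.52941, 0.70588)
Av1 = (13.00000, 5.58824, 8.35294); divide by 13.00000 → v2 = (1.00000, 0.42986, 0.64253)
Requested entry of v2: 95/221 = 0.4299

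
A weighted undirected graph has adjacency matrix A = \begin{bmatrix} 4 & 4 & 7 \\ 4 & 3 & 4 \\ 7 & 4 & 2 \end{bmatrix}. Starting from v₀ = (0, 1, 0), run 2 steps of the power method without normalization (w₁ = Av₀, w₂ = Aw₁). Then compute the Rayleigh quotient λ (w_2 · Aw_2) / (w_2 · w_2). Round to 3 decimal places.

w1 = Av₀ = (4·0 + 4·1 + 7·0; 4·0 + 3·1 + 4·0; 7·0 + 4·1 + 2·0) = (4, 3, 4)
w2 = Aw1 = (4·4 + 4·3 + 7·4; 4·4 + 3·3 + 4·4; 7·4 + 4·3 + 2·4) = (56, 41, 48)
Aw2 = (724, 539, 652)
w2·Aw2 = 56·724 + 41·539 + 48·652 = 93939; w2·w2 = 56·56 + 41·41 + 48·48 = 7121
λ ≈ 93939/7121 = 13.192

13.192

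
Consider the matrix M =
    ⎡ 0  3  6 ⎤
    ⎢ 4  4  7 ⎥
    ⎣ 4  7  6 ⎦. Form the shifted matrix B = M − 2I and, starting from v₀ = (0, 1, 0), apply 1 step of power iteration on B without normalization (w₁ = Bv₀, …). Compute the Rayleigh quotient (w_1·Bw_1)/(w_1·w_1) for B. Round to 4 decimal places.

10.2258

B = M − 2I has rows (-2, 3, 6); (4, 2, 7); (4, 7, 4)
w1 = Bv₀ = (3, 2, 7)
Bw1 = (42, 65, 54)
w1·Bw1 = 634; w1·w1 = 62; μ ≈ 634/62 = 10.2258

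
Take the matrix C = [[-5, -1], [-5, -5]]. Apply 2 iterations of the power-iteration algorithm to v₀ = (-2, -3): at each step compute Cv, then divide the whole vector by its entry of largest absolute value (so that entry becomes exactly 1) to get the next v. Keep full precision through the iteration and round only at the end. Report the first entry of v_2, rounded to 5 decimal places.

Cv0 = (13.000000, 25.000000); divide by 25.000000 → v1 = (0.520000, 1.000000)
Cv1 = (-3.600000, -7.600000); divide by -7.600000 → v2 = (0.473684, 1.000000)
Requested entry of v2: -90/-190 = 0.47368

0.47368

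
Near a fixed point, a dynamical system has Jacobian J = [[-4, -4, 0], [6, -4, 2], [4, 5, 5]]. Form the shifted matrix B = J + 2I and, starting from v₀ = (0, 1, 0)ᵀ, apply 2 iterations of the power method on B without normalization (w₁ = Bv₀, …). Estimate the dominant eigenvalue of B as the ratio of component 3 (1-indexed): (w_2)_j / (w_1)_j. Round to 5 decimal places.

1.80000

B = J + 2I has rows (-2, -4, 0); (6, -2, 2); (4, 5, 7)
w1 = Bv₀ = (-4, -2, 5)
w2 = Bw1 = (16, -10, 9)
Ratio: 9/5 = 1.80000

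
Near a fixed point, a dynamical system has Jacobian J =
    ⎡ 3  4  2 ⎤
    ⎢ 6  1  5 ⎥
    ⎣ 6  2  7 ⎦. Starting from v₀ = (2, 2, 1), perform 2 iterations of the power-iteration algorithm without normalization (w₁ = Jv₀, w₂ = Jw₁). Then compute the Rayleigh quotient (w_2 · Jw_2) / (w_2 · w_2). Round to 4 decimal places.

w1 = Jv₀ = (3·2 + 4·2 + 2·1; 6·2 + 1·2 + 5·1; 6·2 + 2·2 + 7·1) = (16, 19, 23)
w2 = Jw1 = (3·16 + 4·19 + 2·23; 6·16 + 1·19 + 5·23; 6·16 + 2·19 + 7·23) = (170, 230, 295)
Jw2 = (2020, 2725, 3545)
w2·Jw2 = 170·2020 + 230·2725 + 295·3545 = 2015925; w2·w2 = 170·170 + 230·230 + 295·295 = 168825
λ ≈ 2015925/168825 = 11.9409

λ ≈ 11.9409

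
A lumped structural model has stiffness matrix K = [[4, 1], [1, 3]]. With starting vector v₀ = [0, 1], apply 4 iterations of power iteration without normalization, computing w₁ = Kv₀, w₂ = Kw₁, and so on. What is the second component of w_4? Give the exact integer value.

w1 = Kv₀ = (1, 3)
w2 = Kw1 = (7, 10)
w3 = Kw2 = (38, 37)
w4 = Kw3 = (189, 149)
The requested component of w4 is 149.

149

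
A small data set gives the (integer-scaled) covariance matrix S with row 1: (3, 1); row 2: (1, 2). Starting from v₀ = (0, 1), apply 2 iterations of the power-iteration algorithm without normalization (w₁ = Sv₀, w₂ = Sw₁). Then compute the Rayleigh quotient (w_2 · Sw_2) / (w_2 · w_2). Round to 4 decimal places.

λ ≈ 3.5000

w1 = Sv₀ = (1, 2)
w2 = Sw1 = (5, 5)
Sw2 = (20, 15)
w2·Sw2 = 5·20 + 5·15 = 175; w2·w2 = 5·5 + 5·5 = 50
λ ≈ 175/50 = 3.5000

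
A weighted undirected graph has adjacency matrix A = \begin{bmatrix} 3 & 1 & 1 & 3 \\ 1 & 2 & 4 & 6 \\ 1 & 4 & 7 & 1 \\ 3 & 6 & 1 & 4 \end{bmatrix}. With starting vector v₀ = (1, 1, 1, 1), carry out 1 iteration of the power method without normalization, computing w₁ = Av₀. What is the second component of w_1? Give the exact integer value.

w1 = Av₀ = (8, 13, 13, 14)
The requested component of w1 is 13.

13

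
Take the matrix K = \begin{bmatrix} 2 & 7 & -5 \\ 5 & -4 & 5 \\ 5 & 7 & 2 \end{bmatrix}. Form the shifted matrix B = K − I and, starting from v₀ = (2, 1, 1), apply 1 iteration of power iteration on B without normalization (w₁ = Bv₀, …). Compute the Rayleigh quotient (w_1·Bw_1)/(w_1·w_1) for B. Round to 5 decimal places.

B = K − I has rows (1, 7, -5); (5, -5, 5); (5, 7, 1)
w1 = Bv₀ = (4, 10, 18)
Bw1 = (-16, 60, 108)
w1·Bw1 = 2480; w1·w1 = 440; μ ≈ 2480/440 = 5.63636

5.63636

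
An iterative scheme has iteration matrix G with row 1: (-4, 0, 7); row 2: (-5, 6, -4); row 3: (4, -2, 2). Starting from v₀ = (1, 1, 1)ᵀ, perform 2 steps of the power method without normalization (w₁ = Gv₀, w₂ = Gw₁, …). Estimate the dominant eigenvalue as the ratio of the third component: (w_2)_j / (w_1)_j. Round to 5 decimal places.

6.50000

w1 = Gv₀ = ((-4)·1 + 0·1 + 7·1; (-5)·1 + 6·1 + (-4)·1; 4·1 + (-2)·1 + 2·1) = (3, -3, 4)
w2 = Gw1 = ((-4)·3 + 0·(-3) + 7·4; (-5)·3 + 6·(-3) + (-4)·4; 4·3 + (-2)·(-3) + 2·4) = (16, -49, 26)
Ratio at component: 26 / 4 = 6.50000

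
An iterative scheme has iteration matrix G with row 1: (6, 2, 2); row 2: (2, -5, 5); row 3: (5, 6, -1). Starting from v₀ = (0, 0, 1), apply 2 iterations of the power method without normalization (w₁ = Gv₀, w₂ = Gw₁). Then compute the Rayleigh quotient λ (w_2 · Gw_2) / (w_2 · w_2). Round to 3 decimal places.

-3.891

w1 = Gv₀ = (6·0 + 2·0 + 2·1; 2·0 + (-5)·0 + 5·1; 5·0 + 6·0 + (-1)·1) = (2, 5, -1)
w2 = Gw1 = (6·2 + 2·5 + 2·(-1); 2·2 + (-5)·5 + 5·(-1); 5·2 + 6·5 + (-1)·(-1)) = (20, -26, 41)
Gw2 = (150, 375, -97)
w2·Gw2 = 20·150 + (-26)·375 + 41·(-97) = -10727; w2·w2 = 20·20 + (-26)·(-26) + 41·41 = 2757
λ ≈ -10727/2757 = -3.891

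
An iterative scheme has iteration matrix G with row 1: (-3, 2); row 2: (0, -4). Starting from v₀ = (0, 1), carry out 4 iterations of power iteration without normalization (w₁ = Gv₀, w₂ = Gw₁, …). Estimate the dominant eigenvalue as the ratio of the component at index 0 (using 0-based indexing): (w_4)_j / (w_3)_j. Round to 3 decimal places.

λ ≈ -4.730

w1 = Gv₀ = ((-3)·0 + 2·1; 0·0 + (-4)·1) = (2, -4)
w2 = Gw1 = ((-3)·2 + 2·(-4); 0·2 + (-4)·(-4)) = (-14, 16)
w3 = Gw2 = (74, -64)
w4 = Gw3 = (-350, 256)
Ratio at component: -350 / 74 = -4.730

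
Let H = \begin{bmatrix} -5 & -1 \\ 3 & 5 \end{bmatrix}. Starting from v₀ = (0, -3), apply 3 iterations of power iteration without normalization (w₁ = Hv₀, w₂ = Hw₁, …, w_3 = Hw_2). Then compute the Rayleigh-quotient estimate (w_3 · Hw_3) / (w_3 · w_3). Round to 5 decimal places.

λ ≈ 4.23077

w1 = Hv₀ = ((-5)·0 + (-1)·(-3); 3·0 + 5·(-3)) = (3, -15)
w2 = Hw1 = ((-5)·3 + (-1)·(-15); 3·3 + 5·(-15)) = (0, -66)
w3 = Hw2 = (66, -330)
Hw3 = (0, -1452)
w3·Hw3 = 66·0 + (-330)·(-1452) = 479160; w3·w3 = 66·66 + (-330)·(-330) = 113256
λ ≈ 479160/113256 = 4.23077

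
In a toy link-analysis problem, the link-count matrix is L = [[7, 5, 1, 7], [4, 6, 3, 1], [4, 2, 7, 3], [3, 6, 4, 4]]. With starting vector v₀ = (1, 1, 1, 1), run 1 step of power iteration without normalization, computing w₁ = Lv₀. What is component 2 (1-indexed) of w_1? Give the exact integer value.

w1 = Lv₀ = (20, 14, 16, 17)
The requested component of w1 is 14.

14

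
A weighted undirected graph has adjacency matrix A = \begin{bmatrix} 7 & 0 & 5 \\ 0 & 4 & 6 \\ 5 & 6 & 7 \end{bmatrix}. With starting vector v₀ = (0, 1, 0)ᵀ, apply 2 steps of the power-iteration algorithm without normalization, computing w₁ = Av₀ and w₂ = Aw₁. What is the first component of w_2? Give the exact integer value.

30

w1 = Av₀ = (0, 4, 6)
w2 = Aw1 = (30, 52, 66)
The requested component of w2 is 30.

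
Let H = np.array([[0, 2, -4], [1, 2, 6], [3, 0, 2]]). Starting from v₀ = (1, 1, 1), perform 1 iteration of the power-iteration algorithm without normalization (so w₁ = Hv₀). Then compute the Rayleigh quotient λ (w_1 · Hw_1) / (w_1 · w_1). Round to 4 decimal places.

w1 = Hv₀ = (-2, 9, 5)
Hw1 = (-2, 46, 4)
w1·Hw1 = (-2)·(-2) + 9·46 + 5·4 = 438; w1·w1 = (-2)·(-2) + 9·9 + 5·5 = 110
λ ≈ 438/110 = 3.9818

3.9818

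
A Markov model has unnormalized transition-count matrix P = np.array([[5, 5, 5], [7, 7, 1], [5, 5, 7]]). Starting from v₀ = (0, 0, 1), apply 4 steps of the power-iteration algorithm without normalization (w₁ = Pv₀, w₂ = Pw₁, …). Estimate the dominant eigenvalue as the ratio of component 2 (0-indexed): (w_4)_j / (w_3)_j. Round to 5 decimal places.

w1 = Pv₀ = (5·0 + 5·0 + 5·1; 7·0 + 7·0 + 1·1; 5·0 + 5·0 + 7·1) = (5, 1, 7)
w2 = Pw1 = (5·5 + 5·1 + 5·7; 7·5 + 7·1 + 1·7; 5·5 + 5·1 + 7·7) = (65, 49, 79)
w3 = Pw2 = (965, 877, 1123)
w4 = Pw3 = (14825, 14017, 17071)
Ratio at component: 17071 / 1123 = 15.20125

15.20125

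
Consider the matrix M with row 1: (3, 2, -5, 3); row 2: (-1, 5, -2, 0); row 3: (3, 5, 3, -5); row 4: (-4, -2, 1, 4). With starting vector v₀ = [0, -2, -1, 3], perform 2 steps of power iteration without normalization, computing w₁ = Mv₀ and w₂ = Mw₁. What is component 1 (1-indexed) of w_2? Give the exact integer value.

199

w1 = Mv₀ = (3·0 + 2·(-2) + (-5)·(-1) + 3·3; (-1)·0 + 5·(-2) + (-2)·(-1) + 0·3; 3·0 + 5·(-2) + 3·(-1) + (-5)·3; (-4)·0 + (-2)·(-2) + 1·(-1) + 4·3) = (10, -8, -28, 15)
w2 = Mw1 = (3·10 + 2·(-8) + (-5)·(-28) + 3·15; (-1)·10 + 5·(-8) + (-2)·(-28) + 0·15; 3·10 + 5·(-8) + 3·(-28) + (-5)·15; (-4)·10 + (-2)·(-8) + 1·(-28) + 4·15) = (199, 6, -169, 8)
The requested component of w2 is 199.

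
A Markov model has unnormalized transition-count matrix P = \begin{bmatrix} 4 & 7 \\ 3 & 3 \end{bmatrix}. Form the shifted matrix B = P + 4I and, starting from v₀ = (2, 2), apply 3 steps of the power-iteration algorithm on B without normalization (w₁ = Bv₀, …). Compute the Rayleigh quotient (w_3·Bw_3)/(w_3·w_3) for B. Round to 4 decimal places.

B = P + 4I has rows (8, 7); (3, 7)
w1 = Bv₀ = (8·2 + 7·2; 3·2 + 7·2) = (30, 20)
w2 = Bw1 = (8·30 + 7·20; 3·30 + 7·20) = (380, 230)
w3 = Bw2 = (4650, 2750)
Bw3 = (56450, 33200)
w3·Bw3 = 353792500; w3·w3 = 29185000; μ ≈ 353792500/29185000 = 12.1224

μ ≈ 12.1224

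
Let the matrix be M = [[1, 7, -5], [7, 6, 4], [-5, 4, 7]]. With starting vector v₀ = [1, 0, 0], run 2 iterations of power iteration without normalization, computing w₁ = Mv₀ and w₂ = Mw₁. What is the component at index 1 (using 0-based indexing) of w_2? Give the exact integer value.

29

w1 = Mv₀ = (1·1 + 7·0 + (-5)·0; 7·1 + 6·0 + 4·0; (-5)·1 + 4·0 + 7·0) = (1, 7, -5)
w2 = Mw1 = (1·1 + 7·7 + (-5)·(-5); 7·1 + 6·7 + 4·(-5); (-5)·1 + 4·7 + 7·(-5)) = (75, 29, -12)
The requested component of w2 is 29.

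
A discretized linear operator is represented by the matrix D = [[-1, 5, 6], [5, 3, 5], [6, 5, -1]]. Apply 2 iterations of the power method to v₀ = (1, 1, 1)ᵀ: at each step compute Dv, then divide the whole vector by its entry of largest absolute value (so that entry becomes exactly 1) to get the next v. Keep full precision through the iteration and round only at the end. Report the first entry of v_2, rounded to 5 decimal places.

0.82734

Dv0 = (10.000000, 13.000000, 10.000000); divide by 13.000000 → v1 = (0.769231, 1.000000, 0.769231)
Dv1 = (8.846154, 10.692308, 8.846154); divide by 10.692308 → v2 = (0.827338, 1.000000, 0.827338)
Requested entry of v2: 115/139 = 0.82734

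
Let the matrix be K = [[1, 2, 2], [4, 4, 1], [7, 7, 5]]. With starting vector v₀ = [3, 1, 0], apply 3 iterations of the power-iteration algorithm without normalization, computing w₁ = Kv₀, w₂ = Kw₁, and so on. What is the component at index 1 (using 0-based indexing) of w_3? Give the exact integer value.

w1 = Kv₀ = (1·3 + 2·1 + 2·0; 4·3 + 4·1 + 1·0; 7·3 + 7·1 + 5·0) = (5, 16, 28)
w2 = Kw1 = (1·5 + 2·16 + 2·28; 4·5 + 4·16 + 1·28; 7·5 + 7·16 + 5·28) = (93, 112, 287)
w3 = Kw2 = (891, 1107, 2870)
The requested component of w3 is 1107.

1107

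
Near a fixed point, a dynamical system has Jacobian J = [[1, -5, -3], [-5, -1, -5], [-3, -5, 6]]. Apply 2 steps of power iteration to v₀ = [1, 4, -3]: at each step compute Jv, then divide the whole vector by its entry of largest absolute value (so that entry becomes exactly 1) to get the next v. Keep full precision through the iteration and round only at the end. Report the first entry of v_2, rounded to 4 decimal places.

0.3333

Jv0 = (-10.00000, 6.00000, -41.00000); divide by -41.00000 → v1 = (0.24390, -0.14634, 1.00000)
Jv1 = (-2.02439, -6.07317, 6.00000); divide by -6.07317 → v2 = (0.33333, 1.00000, -0.98795)
Requested entry of v2: 83/249 = 0.3333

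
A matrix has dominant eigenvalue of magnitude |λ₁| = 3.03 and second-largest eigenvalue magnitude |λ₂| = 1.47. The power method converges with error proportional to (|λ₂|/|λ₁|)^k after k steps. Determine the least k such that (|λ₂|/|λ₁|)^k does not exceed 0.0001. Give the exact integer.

|λ₂/λ₁| = 1.47/3.03 = 0.48515
Need k ≥ ln(0.0001) / ln(0.48515) = -9.2103 / -0.7233 ≈ 12.734
Smallest integer k satisfying the bound: 13

13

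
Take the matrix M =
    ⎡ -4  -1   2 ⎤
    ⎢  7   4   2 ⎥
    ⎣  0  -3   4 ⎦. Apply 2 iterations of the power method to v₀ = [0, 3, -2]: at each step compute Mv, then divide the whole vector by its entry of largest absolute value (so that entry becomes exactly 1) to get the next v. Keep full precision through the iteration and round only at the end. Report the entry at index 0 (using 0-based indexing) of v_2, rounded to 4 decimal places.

0.1522

Mv0 = (-7.00000, 8.00000, -17.00000); divide by -17.00000 → v1 = (0.41176, -0.47059, 1.00000)
Mv1 = (0.82353, 3.00000, 5.41176); divide by 5.41176 → v2 = (0.15217, 0.55435, 1.00000)
Requested entry of v2: -14/-92 = 0.1522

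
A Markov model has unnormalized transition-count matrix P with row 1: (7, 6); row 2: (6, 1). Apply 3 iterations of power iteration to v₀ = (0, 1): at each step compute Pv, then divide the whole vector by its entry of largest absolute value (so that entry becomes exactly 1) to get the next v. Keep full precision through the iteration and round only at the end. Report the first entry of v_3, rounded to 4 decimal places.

Pv0 = (6.00000, 1.00000); divide by 6.00000 → v1 = (1.00000, 0.16667)
Pv1 = (8.00000, 6.16667); divide by 8.00000 → v2 = (1.00000, 0.77083)
Pv2 = (11.62500, 6.77083); divide by 11.62500 → v3 = (1.00000, 0.58244)
Requested entry of v3: 558/558 = 1.0000

1.0000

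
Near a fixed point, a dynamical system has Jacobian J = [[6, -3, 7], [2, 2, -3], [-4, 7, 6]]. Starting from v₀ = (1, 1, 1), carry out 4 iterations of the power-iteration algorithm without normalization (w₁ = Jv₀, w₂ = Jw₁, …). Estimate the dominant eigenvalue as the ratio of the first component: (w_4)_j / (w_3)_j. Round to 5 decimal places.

λ ≈ 2.34467

w1 = Jv₀ = (10, 1, 9)
w2 = Jw1 = (120, -5, 21)
w3 = Jw2 = (882, 167, -389)
w4 = Jw3 = (2068, 3265, -4693)
Ratio at component: 2068 / 882 = 2.34467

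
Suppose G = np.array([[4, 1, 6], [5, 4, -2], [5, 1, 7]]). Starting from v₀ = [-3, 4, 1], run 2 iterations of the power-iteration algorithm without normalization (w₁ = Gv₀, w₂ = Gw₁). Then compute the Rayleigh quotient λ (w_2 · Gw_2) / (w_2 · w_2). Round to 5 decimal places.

w1 = Gv₀ = (4·(-3) + 1·4 + 6·1; 5·(-3) + 4·4 + (-2)·1; 5·(-3) + 1·4 + 7·1) = (-2, -1, -4)
w2 = Gw1 = (4·(-2) + 1·(-1) + 6·(-4); 5·(-2) + 4·(-1) + (-2)·(-4); 5·(-2) + 1·(-1) + 7·(-4)) = (-33, -6, -39)
Gw2 = (-372, -111, -444)
w2·Gw2 = (-33)·(-372) + (-6)·(-111) + (-39)·(-444) = 30258; w2·w2 = (-33)·(-33) + (-6)·(-6) + (-39)·(-39) = 2646
λ ≈ 30258/2646 = 11.43537

11.43537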